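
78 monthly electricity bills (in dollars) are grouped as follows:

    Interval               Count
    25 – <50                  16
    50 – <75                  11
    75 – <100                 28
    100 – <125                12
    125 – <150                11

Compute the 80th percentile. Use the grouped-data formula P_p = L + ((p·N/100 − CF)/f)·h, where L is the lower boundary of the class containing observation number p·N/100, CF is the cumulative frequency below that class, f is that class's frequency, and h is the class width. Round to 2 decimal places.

115.42

N = 78; target position k = 80/100 · 78 = 62.4.
Cumulative frequencies: 16, 27, 55, 67, 78.
Observation 62.4 falls in the class 100 – <125.
L = 100, CF = 55, f = 12, h = 25.
P80 = 100 + ((62.4 − 55)/12)·25 = 100 + 15.4167 = 115.417.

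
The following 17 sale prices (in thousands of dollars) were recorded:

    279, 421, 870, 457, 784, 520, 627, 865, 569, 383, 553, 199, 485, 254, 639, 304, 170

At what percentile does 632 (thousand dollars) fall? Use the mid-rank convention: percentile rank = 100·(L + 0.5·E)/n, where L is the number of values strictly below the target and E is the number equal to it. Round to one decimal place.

Sorted: 170, 199, 254, 279, 304, 383, 421, 457, 485, 520, 553, 569, 627, 639, 784, 865, 870.
Count below 632: L = 13; count equal: E = 0; n = 17.
Percentile rank = 100·(13 + 0.5·0)/17 = 100·13/17 = 76.47.

76.5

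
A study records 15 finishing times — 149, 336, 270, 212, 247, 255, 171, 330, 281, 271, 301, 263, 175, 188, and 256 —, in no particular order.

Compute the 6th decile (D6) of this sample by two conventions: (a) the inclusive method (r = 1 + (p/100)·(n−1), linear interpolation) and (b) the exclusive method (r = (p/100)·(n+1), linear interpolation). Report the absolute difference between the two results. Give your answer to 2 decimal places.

1.40

Sorted: 149, 171, 175, 188, 212, 247, 255, 256, 263, 270, 271, 281, 301, 330, 336.
n = 15.
(a) r = 9.4; between ranks 9 (263) and 10 (270): 265.8.
(b) r = 9.6; between ranks 9 (263) and 10 (270): 267.2.
|265.8 − 267.2| = 1.4.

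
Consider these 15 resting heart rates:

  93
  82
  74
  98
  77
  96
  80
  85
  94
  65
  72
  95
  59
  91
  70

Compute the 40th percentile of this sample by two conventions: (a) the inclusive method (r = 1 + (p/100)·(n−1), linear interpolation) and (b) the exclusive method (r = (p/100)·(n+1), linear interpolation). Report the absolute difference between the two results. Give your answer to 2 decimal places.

Sorted: 59, 65, 70, 72, 74, 77, 80, 82, 85, 91, 93, 94, 95, 96, 98.
n = 15.
(a) r = 6.6; between ranks 6 (77) and 7 (80): 78.8.
(b) r = 6.4; between ranks 6 (77) and 7 (80): 78.2.
|78.8 − 78.2| = 0.6.

0.60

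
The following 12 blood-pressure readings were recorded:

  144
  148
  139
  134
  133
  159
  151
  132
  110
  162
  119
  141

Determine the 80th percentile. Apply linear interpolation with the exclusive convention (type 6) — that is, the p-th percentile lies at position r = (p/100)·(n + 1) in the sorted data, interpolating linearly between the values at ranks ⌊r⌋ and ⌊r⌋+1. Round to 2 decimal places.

Sorted: 110, 119, 132, 133, 134, 139, 141, 144, 148, 151, 159, 162.
n = 12.
r = (80/100)·(12 + 1) = 10.4.
Rank 10 is 151 and rank 11 is 159.
Interpolate: 151 + 0.4·(159 − 151) = 151 + 0.4·8 = 154.2.

154.20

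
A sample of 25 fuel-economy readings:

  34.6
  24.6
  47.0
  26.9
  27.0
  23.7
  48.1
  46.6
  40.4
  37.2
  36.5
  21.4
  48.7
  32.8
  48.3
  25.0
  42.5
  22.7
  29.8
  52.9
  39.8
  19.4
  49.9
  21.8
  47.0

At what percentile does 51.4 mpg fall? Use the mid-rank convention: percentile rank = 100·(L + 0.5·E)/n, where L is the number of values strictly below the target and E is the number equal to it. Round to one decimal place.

96.0

Sorted: 19.4, 21.4, 21.8, 22.7, 23.7, 24.6, 25.0, 26.9, 27.0, 29.8, 32.8, 34.6, 36.5, 37.2, 39.8, 40.4, 42.5, 46.6, 47.0, 47.0, 48.1, 48.3, 48.7, 49.9, 52.9.
Count below 51.4: L = 24; count equal: E = 0; n = 25.
Percentile rank = 100·(24 + 0.5·0)/25 = 100·24/25 = 96.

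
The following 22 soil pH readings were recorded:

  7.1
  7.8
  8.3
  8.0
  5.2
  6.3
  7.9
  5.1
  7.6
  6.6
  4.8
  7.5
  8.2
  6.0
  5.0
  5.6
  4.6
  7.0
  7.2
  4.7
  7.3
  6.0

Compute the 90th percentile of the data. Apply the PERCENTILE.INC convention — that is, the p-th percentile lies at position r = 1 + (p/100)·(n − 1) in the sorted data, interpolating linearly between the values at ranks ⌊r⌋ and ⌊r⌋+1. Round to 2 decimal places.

7.99

Sorted: 4.6, 4.7, 4.8, 5.0, 5.1, 5.2, 5.6, 6.0, 6.0, 6.3, 6.6, 7.0, 7.1, 7.2, 7.3, 7.5, 7.6, 7.8, 7.9, 8.0, 8.2, 8.3.
n = 22.
r = 1 + (90/100)·(22 − 1) = 1 + 18.9 = 19.9.
Rank 19 is 7.9 and rank 20 is 8.0.
Interpolate: 7.9 + 0.9·(8.0 − 7.9) = 7.9 + 0.9·0.1 = 7.99.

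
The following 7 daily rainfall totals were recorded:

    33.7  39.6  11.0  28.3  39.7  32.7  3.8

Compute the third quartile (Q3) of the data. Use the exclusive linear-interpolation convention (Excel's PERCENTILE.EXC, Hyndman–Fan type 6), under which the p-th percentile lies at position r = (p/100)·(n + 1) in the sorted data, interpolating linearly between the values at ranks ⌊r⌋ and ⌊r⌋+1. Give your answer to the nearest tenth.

Sorted: 3.8, 11.0, 28.3, 32.7, 33.7, 39.6, 39.7.
n = 7.
r = (75/100)·(7 + 1) = 6.
r is an integer, so P75 is the value at rank 6: 39.6.

39.6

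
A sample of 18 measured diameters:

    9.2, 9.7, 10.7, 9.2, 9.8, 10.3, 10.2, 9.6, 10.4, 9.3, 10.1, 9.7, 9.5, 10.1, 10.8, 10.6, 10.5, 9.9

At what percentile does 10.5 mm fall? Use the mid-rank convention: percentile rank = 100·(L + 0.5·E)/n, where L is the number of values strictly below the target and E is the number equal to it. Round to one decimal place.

80.6

Sorted: 9.2, 9.2, 9.3, 9.5, 9.6, 9.7, 9.7, 9.8, 9.9, 10.1, 10.1, 10.2, 10.3, 10.4, 10.5, 10.6, 10.7, 10.8.
Count below 10.5: L = 14; count equal: E = 1; n = 18.
Percentile rank = 100·(14 + 0.5·1)/18 = 100·14.5/18 = 80.56.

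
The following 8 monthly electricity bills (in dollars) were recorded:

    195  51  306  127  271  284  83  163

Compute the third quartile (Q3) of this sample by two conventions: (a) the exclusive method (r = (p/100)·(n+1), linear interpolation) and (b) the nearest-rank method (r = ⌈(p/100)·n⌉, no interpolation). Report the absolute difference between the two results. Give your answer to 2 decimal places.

Sorted: 51, 83, 127, 163, 195, 271, 284, 306.
n = 8.
(a) r = 6.75; between ranks 6 (271) and 7 (284): 280.75.
(b) the nearest-rank method: rank 6 → 271.
|280.75 − 271| = 9.75.

9.75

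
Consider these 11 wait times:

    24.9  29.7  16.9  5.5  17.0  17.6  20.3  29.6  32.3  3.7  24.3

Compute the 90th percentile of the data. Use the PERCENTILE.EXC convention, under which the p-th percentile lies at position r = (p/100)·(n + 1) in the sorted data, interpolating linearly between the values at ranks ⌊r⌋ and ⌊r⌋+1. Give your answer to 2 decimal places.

Sorted: 3.7, 5.5, 16.9, 17.0, 17.6, 20.3, 24.3, 24.9, 29.6, 29.7, 32.3.
n = 11.
r = (90/100)·(11 + 1) = 10.8.
Rank 10 is 29.7 and rank 11 is 32.3.
Interpolate: 29.7 + 0.8·(32.3 − 29.7) = 29.7 + 0.8·2.6 = 31.78.

31.78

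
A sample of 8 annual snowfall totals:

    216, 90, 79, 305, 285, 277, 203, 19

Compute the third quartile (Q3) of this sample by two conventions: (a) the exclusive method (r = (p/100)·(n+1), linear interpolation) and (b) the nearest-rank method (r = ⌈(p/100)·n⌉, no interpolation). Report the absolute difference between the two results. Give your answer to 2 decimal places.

6.00

Sorted: 19, 79, 90, 203, 216, 277, 285, 305.
n = 8.
(a) r = 6.75; between ranks 6 (277) and 7 (285): 283.
(b) the nearest-rank method: rank 6 → 277.
|283 − 277| = 6.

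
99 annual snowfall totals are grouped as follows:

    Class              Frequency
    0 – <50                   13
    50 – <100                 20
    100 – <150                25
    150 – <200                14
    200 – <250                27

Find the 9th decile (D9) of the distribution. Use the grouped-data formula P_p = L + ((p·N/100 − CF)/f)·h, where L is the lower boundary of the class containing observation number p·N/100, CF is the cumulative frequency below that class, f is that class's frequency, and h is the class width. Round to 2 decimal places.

N = 99; target position k = 90/100 · 99 = 89.1.
Cumulative frequencies: 13, 33, 58, 72, 99.
Observation 89.1 falls in the class 200 – <250.
L = 200, CF = 72, f = 27, h = 50.
P90 = 200 + ((89.1 − 72)/27)·50 = 200 + 31.6667 = 231.667.

231.67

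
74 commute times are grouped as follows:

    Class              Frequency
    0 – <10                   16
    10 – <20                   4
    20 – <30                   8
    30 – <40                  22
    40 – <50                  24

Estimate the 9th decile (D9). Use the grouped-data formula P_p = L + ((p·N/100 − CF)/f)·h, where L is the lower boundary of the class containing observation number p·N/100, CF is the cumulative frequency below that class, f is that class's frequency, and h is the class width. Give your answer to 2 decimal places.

N = 74; target position k = 90/100 · 74 = 66.6.
Cumulative frequencies: 16, 20, 28, 50, 74.
Observation 66.6 falls in the class 40 – <50.
L = 40, CF = 50, f = 24, h = 10.
P90 = 40 + ((66.6 − 50)/24)·10 = 40 + 6.91667 = 46.9167.

46.92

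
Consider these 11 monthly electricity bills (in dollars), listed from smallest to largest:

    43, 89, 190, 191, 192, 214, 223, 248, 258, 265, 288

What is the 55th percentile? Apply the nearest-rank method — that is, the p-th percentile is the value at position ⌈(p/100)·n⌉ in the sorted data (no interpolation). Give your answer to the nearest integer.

223

n = 11.
Position = ⌈55/100 · 11⌉ = ⌈6.05⌉ = 7.
The value at rank 7 is 223.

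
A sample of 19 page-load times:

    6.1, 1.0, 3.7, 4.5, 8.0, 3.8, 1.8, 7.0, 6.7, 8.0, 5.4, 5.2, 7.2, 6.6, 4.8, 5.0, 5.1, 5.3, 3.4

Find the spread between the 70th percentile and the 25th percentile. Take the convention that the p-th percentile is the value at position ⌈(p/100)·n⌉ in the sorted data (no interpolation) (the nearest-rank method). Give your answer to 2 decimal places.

2.80

Sorted: 1.0, 1.8, 3.4, 3.7, 3.8, 4.5, 4.8, 5.0, 5.1, 5.2, 5.3, 5.4, 6.1, 6.6, 6.7, 7.0, 7.2, 8.0, 8.0.
n = 19.
P25: rank ⌈25/100·19⌉ = 5 → 3.8.
P70: rank ⌈70/100·19⌉ = 14 → 6.6.
Difference: 6.6 − 3.8 = 2.8.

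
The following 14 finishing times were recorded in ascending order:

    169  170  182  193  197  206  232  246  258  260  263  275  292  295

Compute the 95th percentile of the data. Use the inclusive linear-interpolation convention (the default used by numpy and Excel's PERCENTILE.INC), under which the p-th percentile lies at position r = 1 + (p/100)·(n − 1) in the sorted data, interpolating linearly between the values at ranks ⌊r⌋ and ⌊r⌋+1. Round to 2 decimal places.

n = 14.
r = 1 + (95/100)·(14 − 1) = 1 + 12.35 = 13.35.
Rank 13 is 292 and rank 14 is 295.
Interpolate: 292 + 0.35·(295 − 292) = 292 + 0.35·3 = 293.05.

293.05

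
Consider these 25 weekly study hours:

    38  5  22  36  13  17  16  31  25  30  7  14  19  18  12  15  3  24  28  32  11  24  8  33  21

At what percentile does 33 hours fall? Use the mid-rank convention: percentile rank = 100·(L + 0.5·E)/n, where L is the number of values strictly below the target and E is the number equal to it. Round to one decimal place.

90.0

Sorted: 3, 5, 7, 8, 11, 12, 13, 14, 15, 16, 17, 18, 19, 21, 22, 24, 24, 25, 28, 30, 31, 32, 33, 36, 38.
Count below 33: L = 22; count equal: E = 1; n = 25.
Percentile rank = 100·(22 + 0.5·1)/25 = 100·22.5/25 = 90.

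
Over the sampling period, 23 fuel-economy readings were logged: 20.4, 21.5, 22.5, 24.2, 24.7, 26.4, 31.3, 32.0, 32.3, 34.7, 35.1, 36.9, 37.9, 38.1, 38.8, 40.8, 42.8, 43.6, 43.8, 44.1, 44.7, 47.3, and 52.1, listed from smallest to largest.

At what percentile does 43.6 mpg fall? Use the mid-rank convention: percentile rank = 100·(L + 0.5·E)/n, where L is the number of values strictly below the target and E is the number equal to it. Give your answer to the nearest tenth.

76.1

Count below 43.6: L = 17; count equal: E = 1; n = 23.
Percentile rank = 100·(17 + 0.5·1)/23 = 100·17.5/23 = 76.09.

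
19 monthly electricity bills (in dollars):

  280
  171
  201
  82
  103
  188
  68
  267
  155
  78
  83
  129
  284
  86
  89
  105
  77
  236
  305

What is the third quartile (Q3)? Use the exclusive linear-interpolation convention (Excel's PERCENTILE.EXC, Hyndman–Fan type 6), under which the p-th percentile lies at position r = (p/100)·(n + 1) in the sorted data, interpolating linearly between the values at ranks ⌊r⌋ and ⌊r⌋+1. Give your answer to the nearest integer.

236

Sorted: 68, 77, 78, 82, 83, 86, 89, 103, 105, 129, 155, 171, 188, 201, 236, 267, 280, 284, 305.
n = 19.
r = (75/100)·(19 + 1) = 15.
r is an integer, so P75 is the value at rank 15: 236.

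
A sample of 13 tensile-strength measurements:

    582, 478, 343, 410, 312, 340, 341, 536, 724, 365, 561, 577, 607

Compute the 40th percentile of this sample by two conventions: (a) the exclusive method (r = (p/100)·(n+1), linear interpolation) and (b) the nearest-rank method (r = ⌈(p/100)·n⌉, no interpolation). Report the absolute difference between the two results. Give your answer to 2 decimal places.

18.00

Sorted: 312, 340, 341, 343, 365, 410, 478, 536, 561, 577, 582, 607, 724.
n = 13.
(a) r = 5.6; between ranks 5 (365) and 6 (410): 392.
(b) the nearest-rank method: rank 6 → 410.
|392 − 410| = 18.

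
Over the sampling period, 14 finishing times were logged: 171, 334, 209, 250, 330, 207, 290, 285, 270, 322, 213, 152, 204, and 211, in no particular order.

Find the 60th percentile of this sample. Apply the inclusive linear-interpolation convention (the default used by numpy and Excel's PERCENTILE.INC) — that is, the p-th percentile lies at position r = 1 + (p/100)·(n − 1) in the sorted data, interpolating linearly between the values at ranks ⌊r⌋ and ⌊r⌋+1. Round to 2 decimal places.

Sorted: 152, 171, 204, 207, 209, 211, 213, 250, 270, 285, 290, 322, 330, 334.
n = 14.
r = 1 + (60/100)·(14 − 1) = 1 + 7.8 = 8.8.
Rank 8 is 250 and rank 9 is 270.
Interpolate: 250 + 0.8·(270 − 250) = 250 + 0.8·20 = 266.

266.00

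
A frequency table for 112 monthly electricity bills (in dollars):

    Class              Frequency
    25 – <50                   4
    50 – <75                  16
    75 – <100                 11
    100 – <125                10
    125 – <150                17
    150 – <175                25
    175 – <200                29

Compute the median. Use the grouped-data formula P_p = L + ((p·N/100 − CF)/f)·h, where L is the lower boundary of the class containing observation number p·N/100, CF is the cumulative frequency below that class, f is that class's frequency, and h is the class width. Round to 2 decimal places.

147.06

N = 112; target position k = 50/100 · 112 = 56.
Cumulative frequencies: 4, 20, 31, 41, 58, 83, 112.
Observation 56 falls in the class 125 – <150.
L = 125, CF = 41, f = 17, h = 25.
P50 = 125 + ((56 − 41)/17)·25 = 125 + 22.0588 = 147.059.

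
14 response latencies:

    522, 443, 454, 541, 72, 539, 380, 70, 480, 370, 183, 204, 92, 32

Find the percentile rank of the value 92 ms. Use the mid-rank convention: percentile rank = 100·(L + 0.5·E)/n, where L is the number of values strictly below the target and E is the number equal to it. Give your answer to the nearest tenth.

Sorted: 32, 70, 72, 92, 183, 204, 370, 380, 443, 454, 480, 522, 539, 541.
Count below 92: L = 3; count equal: E = 1; n = 14.
Percentile rank = 100·(3 + 0.5·1)/14 = 100·3.5/14 = 25.

25.0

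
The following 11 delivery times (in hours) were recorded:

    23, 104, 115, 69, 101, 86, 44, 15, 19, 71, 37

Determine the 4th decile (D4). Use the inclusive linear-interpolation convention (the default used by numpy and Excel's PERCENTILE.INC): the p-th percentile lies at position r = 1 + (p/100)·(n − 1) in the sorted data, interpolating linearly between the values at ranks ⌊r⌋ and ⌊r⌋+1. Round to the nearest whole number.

Sorted: 15, 19, 23, 37, 44, 69, 71, 86, 101, 104, 115.
n = 11.
r = 1 + (40/100)·(11 − 1) = 1 + 4 = 5.
r is an integer, so P40 is the value at rank 5: 44.

44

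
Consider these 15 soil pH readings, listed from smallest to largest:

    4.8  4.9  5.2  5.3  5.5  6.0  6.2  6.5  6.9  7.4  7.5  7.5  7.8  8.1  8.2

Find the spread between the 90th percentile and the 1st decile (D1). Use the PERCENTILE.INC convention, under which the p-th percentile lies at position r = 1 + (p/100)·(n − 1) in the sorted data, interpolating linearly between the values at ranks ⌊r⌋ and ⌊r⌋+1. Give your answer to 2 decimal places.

2.96

n = 15.
P10: r = 2.4; ranks 2–3 are 4.9, 5.2; interpolating gives 5.02.
P90: r = 13.6; ranks 13–14 are 7.8, 8.1; interpolating gives 7.98.
Difference: 7.98 − 5.02 = 2.96.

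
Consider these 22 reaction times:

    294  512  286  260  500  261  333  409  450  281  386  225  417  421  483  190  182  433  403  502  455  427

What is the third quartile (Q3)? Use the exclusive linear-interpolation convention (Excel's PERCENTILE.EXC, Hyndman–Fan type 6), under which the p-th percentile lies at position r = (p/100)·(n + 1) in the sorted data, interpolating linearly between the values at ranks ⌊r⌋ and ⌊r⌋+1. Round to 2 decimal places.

451.25

Sorted: 182, 190, 225, 260, 261, 281, 286, 294, 333, 386, 403, 409, 417, 421, 427, 433, 450, 455, 483, 500, 502, 512.
n = 22.
r = (75/100)·(22 + 1) = 17.25.
Rank 17 is 450 and rank 18 is 455.
Interpolate: 450 + 0.25·(455 − 450) = 450 + 0.25·5 = 451.25.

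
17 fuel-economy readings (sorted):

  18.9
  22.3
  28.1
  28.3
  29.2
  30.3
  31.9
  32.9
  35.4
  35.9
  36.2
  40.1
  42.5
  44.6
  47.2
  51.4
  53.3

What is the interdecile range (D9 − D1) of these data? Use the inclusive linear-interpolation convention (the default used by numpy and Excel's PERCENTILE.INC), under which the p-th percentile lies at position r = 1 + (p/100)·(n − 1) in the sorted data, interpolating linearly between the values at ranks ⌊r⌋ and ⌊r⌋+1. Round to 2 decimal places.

n = 17.
P10: r = 2.6; ranks 2–3 are 22.3, 28.1; interpolating gives 25.78.
P90: r = 15.4; ranks 15–16 are 47.2, 51.4; interpolating gives 48.88.
Difference: 48.88 − 25.78 = 23.1.

23.10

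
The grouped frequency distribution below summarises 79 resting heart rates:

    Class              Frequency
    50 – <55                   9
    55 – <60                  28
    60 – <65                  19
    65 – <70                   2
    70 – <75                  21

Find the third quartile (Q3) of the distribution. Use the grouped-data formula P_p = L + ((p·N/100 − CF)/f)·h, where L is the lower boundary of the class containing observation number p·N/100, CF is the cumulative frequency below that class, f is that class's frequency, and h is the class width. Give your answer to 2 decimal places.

70.30

N = 79; target position k = 75/100 · 79 = 59.25.
Cumulative frequencies: 9, 37, 56, 58, 79.
Observation 59.25 falls in the class 70 – <75.
L = 70, CF = 58, f = 21, h = 5.
P75 = 70 + ((59.25 − 58)/21)·5 = 70 + 0.297619 = 70.2976.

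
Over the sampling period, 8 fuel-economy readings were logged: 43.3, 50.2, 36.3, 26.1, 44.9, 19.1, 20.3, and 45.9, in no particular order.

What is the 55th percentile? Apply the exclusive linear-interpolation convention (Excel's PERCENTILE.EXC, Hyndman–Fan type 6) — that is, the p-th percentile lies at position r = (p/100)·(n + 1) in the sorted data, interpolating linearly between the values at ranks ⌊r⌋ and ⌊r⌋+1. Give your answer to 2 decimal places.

Sorted: 19.1, 20.3, 26.1, 36.3, 43.3, 44.9, 45.9, 50.2.
n = 8.
r = (55/100)·(8 + 1) = 4.95.
Rank 4 is 36.3 and rank 5 is 43.3.
Interpolate: 36.3 + 0.95·(43.3 − 36.3) = 36.3 + 0.95·7 = 42.95.

42.95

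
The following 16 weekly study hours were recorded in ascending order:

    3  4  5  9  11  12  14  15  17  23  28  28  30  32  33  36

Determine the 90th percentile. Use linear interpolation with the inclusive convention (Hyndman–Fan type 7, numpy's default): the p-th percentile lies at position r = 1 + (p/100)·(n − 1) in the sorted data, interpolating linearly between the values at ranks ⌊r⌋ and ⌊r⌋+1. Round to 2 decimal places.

32.50

n = 16.
r = 1 + (90/100)·(16 − 1) = 1 + 13.5 = 14.5.
Rank 14 is 32 and rank 15 is 33.
Interpolate: 32 + 0.5·(33 − 32) = 32 + 0.5·1 = 32.5.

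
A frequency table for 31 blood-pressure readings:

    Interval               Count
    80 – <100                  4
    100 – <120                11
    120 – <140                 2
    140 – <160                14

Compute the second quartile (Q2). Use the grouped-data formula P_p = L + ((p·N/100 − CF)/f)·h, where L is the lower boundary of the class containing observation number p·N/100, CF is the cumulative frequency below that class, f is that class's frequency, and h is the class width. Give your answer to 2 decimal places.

125.00

N = 31; target position k = 50/100 · 31 = 15.5.
Cumulative frequencies: 4, 15, 17, 31.
Observation 15.5 falls in the class 120 – <140.
L = 120, CF = 15, f = 2, h = 20.
P50 = 120 + ((15.5 − 15)/2)·20 = 120 + 5 = 125.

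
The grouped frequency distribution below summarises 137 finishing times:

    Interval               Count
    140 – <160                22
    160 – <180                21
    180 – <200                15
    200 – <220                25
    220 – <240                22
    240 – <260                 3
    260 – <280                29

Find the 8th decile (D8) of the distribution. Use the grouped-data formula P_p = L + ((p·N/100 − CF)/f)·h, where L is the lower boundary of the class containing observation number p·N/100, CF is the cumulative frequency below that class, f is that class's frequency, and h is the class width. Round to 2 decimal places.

N = 137; target position k = 80/100 · 137 = 109.6.
Cumulative frequencies: 22, 43, 58, 83, 105, 108, 137.
Observation 109.6 falls in the class 260 – <280.
L = 260, CF = 108, f = 29, h = 20.
P80 = 260 + ((109.6 − 108)/29)·20 = 260 + 1.10345 = 261.103.

261.10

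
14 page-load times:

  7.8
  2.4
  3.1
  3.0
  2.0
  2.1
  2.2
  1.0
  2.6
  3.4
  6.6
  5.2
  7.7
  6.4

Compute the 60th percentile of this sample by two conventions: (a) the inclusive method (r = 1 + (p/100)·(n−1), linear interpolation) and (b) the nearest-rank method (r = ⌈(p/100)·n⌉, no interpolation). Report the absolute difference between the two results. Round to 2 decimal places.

0.06

Sorted: 1.0, 2.0, 2.1, 2.2, 2.4, 2.6, 3.0, 3.1, 3.4, 5.2, 6.4, 6.6, 7.7, 7.8.
n = 14.
(a) r = 8.8; between ranks 8 (3.1) and 9 (3.4): 3.34.
(b) the nearest-rank method: rank 9 → 3.4.
|3.34 − 3.4| = 0.06.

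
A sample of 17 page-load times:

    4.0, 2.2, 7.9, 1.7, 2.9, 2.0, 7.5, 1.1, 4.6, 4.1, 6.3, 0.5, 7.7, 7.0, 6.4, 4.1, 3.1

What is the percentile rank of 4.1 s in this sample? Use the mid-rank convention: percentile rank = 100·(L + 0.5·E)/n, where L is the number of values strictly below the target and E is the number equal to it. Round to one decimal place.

52.9

Sorted: 0.5, 1.1, 1.7, 2.0, 2.2, 2.9, 3.1, 4.0, 4.1, 4.1, 4.6, 6.3, 6.4, 7.0, 7.5, 7.7, 7.9.
Count below 4.1: L = 8; count equal: E = 2; n = 17.
Percentile rank = 100·(8 + 0.5·2)/17 = 100·9/17 = 52.94.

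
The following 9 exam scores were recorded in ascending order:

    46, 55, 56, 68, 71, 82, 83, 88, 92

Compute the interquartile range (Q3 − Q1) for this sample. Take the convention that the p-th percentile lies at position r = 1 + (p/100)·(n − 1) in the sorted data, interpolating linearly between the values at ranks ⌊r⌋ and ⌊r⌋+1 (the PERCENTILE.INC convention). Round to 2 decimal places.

27.00

n = 9.
P25: r = 3 (integer) → 56.
P75: r = 7 (integer) → 83.
Difference: 83 − 56 = 27.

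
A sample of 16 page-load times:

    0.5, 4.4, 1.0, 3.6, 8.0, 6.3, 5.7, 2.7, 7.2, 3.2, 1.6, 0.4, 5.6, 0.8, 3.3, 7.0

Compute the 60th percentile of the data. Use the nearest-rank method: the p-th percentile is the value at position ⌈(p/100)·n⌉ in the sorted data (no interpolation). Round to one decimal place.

4.4

Sorted: 0.4, 0.5, 0.8, 1.0, 1.6, 2.7, 3.2, 3.3, 3.6, 4.4, 5.6, 5.7, 6.3, 7.0, 7.2, 8.0.
n = 16.
Position = ⌈60/100 · 16⌉ = ⌈9.6⌉ = 10.
The value at rank 10 is 4.4.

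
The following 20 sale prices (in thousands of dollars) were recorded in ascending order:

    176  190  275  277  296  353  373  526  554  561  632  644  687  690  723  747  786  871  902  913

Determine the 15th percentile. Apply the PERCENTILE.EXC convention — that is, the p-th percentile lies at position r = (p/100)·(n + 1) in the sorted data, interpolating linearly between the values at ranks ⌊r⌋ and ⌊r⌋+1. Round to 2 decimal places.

275.30

n = 20.
r = (15/100)·(20 + 1) = 3.15.
Rank 3 is 275 and rank 4 is 277.
Interpolate: 275 + 0.15·(277 − 275) = 275 + 0.15·2 = 275.3.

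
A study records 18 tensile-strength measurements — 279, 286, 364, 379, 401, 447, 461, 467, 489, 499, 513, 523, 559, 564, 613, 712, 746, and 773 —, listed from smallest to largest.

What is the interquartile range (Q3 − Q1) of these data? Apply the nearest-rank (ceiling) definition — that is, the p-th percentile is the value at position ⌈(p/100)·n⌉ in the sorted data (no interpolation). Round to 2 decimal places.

n = 18.
P25: rank ⌈25/100·18⌉ = 5 → 401.
P75: rank ⌈75/100·18⌉ = 14 → 564.
Difference: 564 − 401 = 163.

163.00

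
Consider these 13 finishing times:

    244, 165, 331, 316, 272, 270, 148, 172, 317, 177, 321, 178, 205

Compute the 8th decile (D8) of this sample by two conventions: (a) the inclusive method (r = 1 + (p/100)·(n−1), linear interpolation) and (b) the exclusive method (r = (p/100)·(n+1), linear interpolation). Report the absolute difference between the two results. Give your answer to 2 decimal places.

1.20

Sorted: 148, 165, 172, 177, 178, 205, 244, 270, 272, 316, 317, 321, 331.
n = 13.
(a) r = 10.6; between ranks 10 (316) and 11 (317): 316.6.
(b) r = 11.2; between ranks 11 (317) and 12 (321): 317.8.
|316.6 − 317.8| = 1.2.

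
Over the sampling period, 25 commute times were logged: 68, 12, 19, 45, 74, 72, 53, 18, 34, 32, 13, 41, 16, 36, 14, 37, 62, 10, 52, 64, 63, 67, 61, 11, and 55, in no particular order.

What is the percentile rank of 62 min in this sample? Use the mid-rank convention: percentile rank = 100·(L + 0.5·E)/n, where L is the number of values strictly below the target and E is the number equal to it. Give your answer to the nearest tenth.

Sorted: 10, 11, 12, 13, 14, 16, 18, 19, 32, 34, 36, 37, 41, 45, 52, 53, 55, 61, 62, 63, 64, 67, 68, 72, 74.
Count below 62: L = 18; count equal: E = 1; n = 25.
Percentile rank = 100·(18 + 0.5·1)/25 = 100·18.5/25 = 74.

74.0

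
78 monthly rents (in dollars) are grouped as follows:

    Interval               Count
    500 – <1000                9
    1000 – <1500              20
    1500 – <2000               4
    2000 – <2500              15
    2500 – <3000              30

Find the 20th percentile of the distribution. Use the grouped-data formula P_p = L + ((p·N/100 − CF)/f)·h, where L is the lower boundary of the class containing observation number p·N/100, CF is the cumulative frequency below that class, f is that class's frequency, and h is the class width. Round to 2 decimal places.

N = 78; target position k = 20/100 · 78 = 15.6.
Cumulative frequencies: 9, 29, 33, 48, 78.
Observation 15.6 falls in the class 1000 – <1500.
L = 1000, CF = 9, f = 20, h = 500.
P20 = 1000 + ((15.6 − 9)/20)·500 = 1000 + 165 = 1165.

1165.00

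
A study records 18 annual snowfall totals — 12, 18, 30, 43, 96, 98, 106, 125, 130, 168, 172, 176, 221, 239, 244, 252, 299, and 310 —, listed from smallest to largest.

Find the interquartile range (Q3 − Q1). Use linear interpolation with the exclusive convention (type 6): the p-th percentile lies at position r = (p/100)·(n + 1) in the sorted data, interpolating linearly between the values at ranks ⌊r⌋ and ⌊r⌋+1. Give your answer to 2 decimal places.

n = 18.
P25: r = 4.75; ranks 4–5 are 43, 96; interpolating gives 82.75.
P75: r = 14.25; ranks 14–15 are 239, 244; interpolating gives 240.25.
Difference: 240.25 − 82.75 = 157.5.

157.50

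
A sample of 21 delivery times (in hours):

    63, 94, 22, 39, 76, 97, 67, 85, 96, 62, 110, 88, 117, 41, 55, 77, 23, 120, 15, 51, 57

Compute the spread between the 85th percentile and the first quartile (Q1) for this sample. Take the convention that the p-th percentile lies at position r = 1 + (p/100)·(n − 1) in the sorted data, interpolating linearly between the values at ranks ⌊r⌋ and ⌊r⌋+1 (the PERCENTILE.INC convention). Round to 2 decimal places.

46.00

Sorted: 15, 22, 23, 39, 41, 51, 55, 57, 62, 63, 67, 76, 77, 85, 88, 94, 96, 97, 110, 117, 120.
n = 21.
P25: r = 6 (integer) → 51.
P85: r = 18 (integer) → 97.
Difference: 97 − 51 = 46.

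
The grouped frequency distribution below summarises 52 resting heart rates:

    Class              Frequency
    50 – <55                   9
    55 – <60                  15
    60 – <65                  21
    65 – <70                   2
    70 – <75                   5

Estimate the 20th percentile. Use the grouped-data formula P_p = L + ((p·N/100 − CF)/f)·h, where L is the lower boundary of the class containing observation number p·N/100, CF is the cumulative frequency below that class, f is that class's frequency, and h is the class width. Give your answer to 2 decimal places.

N = 52; target position k = 20/100 · 52 = 10.4.
Cumulative frequencies: 9, 24, 45, 47, 52.
Observation 10.4 falls in the class 55 – <60.
L = 55, CF = 9, f = 15, h = 5.
P20 = 55 + ((10.4 − 9)/15)·5 = 55 + 0.466667 = 55.4667.

55.47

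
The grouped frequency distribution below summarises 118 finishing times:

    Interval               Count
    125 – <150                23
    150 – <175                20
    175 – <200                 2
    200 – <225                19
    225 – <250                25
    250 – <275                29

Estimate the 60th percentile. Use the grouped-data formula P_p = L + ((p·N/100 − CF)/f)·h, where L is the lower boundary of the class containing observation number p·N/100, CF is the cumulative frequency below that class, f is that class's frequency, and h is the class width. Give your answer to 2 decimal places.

N = 118; target position k = 60/100 · 118 = 70.8.
Cumulative frequencies: 23, 43, 45, 64, 89, 118.
Observation 70.8 falls in the class 225 – <250.
L = 225, CF = 64, f = 25, h = 25.
P60 = 225 + ((70.8 − 64)/25)·25 = 225 + 6.8 = 231.8.

231.80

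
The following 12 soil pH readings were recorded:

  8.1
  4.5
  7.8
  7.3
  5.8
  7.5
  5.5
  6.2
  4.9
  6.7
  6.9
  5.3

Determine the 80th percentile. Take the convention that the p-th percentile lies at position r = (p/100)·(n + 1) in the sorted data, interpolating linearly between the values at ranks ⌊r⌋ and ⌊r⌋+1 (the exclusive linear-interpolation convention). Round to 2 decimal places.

Sorted: 4.5, 4.9, 5.3, 5.5, 5.8, 6.2, 6.7, 6.9, 7.3, 7.5, 7.8, 8.1.
n = 12.
r = (80/100)·(12 + 1) = 10.4.
Rank 10 is 7.5 and rank 11 is 7.8.
Interpolate: 7.5 + 0.4·(7.8 − 7.5) = 7.5 + 0.4·0.3 = 7.62.

7.62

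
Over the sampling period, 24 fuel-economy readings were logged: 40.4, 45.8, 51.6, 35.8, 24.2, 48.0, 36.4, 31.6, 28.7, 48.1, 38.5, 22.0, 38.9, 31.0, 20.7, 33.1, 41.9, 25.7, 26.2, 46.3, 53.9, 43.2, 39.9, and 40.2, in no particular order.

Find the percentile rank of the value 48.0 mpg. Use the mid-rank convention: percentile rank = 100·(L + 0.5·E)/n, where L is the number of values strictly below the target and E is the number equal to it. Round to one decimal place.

85.4

Sorted: 20.7, 22.0, 24.2, 25.7, 26.2, 28.7, 31.0, 31.6, 33.1, 35.8, 36.4, 38.5, 38.9, 39.9, 40.2, 40.4, 41.9, 43.2, 45.8, 46.3, 48.0, 48.1, 51.6, 53.9.
Count below 48.0: L = 20; count equal: E = 1; n = 24.
Percentile rank = 100·(20 + 0.5·1)/24 = 100·20.5/24 = 85.42.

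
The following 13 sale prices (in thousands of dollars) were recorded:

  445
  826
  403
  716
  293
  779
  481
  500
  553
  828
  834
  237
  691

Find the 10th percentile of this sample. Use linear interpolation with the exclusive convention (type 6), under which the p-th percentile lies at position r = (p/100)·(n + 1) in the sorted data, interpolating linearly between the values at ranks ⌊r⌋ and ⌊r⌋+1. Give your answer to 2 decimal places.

Sorted: 237, 293, 403, 445, 481, 500, 553, 691, 716, 779, 826, 828, 834.
n = 13.
r = (10/100)·(13 + 1) = 1.4.
Rank 1 is 237 and rank 2 is 293.
Interpolate: 237 + 0.4·(293 − 237) = 237 + 0.4·56 = 259.4.

259.40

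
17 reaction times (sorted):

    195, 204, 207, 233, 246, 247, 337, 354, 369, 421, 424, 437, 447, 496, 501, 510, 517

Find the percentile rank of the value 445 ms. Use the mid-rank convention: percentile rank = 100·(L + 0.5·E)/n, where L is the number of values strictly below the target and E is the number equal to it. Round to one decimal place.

Count below 445: L = 12; count equal: E = 0; n = 17.
Percentile rank = 100·(12 + 0.5·0)/17 = 100·12/17 = 70.59.

70.6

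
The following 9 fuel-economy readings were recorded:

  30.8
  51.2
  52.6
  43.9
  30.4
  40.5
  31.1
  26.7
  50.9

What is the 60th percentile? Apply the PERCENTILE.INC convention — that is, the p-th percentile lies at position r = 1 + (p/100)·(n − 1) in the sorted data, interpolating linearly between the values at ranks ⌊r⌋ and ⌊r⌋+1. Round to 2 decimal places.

Sorted: 26.7, 30.4, 30.8, 31.1, 40.5, 43.9, 50.9, 51.2, 52.6.
n = 9.
r = 1 + (60/100)·(9 − 1) = 1 + 4.8 = 5.8.
Rank 5 is 40.5 and rank 6 is 43.9.
Interpolate: 40.5 + 0.8·(43.9 − 40.5) = 40.5 + 0.8·3.4 = 43.22.

43.22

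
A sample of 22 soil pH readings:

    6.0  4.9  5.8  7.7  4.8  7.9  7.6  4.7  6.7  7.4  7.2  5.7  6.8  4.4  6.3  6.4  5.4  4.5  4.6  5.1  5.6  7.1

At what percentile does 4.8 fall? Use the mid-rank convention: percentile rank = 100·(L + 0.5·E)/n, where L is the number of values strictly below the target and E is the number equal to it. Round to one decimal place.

Sorted: 4.4, 4.5, 4.6, 4.7, 4.8, 4.9, 5.1, 5.4, 5.6, 5.7, 5.8, 6.0, 6.3, 6.4, 6.7, 6.8, 7.1, 7.2, 7.4, 7.6, 7.7, 7.9.
Count below 4.8: L = 4; count equal: E = 1; n = 22.
Percentile rank = 100·(4 + 0.5·1)/22 = 100·4.5/22 = 20.45.

20.5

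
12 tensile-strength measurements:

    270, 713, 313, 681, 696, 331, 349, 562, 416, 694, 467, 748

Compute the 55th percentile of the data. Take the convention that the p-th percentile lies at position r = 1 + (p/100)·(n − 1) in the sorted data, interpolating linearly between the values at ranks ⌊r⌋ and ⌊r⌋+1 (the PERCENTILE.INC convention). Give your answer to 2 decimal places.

567.95

Sorted: 270, 313, 331, 349, 416, 467, 562, 681, 694, 696, 713, 748.
n = 12.
r = 1 + (55/100)·(12 − 1) = 1 + 6.05 = 7.05.
Rank 7 is 562 and rank 8 is 681.
Interpolate: 562 + 0.05·(681 − 562) = 562 + 0.05·119 = 567.95.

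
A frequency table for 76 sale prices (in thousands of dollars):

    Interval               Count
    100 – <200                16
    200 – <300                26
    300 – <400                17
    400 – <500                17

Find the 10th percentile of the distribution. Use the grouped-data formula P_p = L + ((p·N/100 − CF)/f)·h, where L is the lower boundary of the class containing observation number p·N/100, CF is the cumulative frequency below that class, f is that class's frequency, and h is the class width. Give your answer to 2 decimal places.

147.50

N = 76; target position k = 10/100 · 76 = 7.6.
Cumulative frequencies: 16, 42, 59, 76.
Observation 7.6 falls in the class 100 – <200.
L = 100, CF = 0, f = 16, h = 100.
P10 = 100 + ((7.6 − 0)/16)·100 = 100 + 47.5 = 147.5.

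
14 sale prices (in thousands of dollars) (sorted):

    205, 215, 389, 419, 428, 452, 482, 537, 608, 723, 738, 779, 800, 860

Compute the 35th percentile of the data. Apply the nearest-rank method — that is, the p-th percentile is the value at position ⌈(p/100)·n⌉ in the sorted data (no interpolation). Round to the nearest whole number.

428

n = 14.
Position = ⌈35/100 · 14⌉ = ⌈4.9⌉ = 5.
The value at rank 5 is 428.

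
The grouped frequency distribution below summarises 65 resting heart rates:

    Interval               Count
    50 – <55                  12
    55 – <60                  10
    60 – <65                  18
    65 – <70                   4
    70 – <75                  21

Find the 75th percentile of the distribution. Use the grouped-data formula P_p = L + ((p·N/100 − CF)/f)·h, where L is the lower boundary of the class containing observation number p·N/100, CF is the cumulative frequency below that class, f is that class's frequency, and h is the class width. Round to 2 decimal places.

N = 65; target position k = 75/100 · 65 = 48.75.
Cumulative frequencies: 12, 22, 40, 44, 65.
Observation 48.75 falls in the class 70 – <75.
L = 70, CF = 44, f = 21, h = 5.
P75 = 70 + ((48.75 − 44)/21)·5 = 70 + 1.13095 = 71.131.

71.13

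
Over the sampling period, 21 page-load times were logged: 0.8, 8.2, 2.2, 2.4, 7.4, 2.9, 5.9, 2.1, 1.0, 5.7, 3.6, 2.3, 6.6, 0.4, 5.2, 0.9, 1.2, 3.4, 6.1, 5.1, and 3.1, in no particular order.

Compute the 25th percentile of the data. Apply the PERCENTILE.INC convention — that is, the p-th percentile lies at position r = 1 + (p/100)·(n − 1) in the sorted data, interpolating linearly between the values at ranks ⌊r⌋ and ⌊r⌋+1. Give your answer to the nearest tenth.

Sorted: 0.4, 0.8, 0.9, 1.0, 1.2, 2.1, 2.2, 2.3, 2.4, 2.9, 3.1, 3.4, 3.6, 5.1, 5.2, 5.7, 5.9, 6.1, 6.6, 7.4, 8.2.
n = 21.
r = 1 + (25/100)·(21 − 1) = 1 + 5 = 6.
r is an integer, so P25 is the value at rank 6: 2.1.

2.1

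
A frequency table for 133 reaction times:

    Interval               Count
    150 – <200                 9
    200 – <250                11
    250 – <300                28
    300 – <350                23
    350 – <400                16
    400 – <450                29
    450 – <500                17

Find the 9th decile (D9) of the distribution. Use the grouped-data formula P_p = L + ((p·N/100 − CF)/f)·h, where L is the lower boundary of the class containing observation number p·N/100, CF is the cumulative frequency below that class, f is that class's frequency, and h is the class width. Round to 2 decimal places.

460.88

N = 133; target position k = 90/100 · 133 = 119.7.
Cumulative frequencies: 9, 20, 48, 71, 87, 116, 133.
Observation 119.7 falls in the class 450 – <500.
L = 450, CF = 116, f = 17, h = 50.
P90 = 450 + ((119.7 − 116)/17)·50 = 450 + 10.8824 = 460.882.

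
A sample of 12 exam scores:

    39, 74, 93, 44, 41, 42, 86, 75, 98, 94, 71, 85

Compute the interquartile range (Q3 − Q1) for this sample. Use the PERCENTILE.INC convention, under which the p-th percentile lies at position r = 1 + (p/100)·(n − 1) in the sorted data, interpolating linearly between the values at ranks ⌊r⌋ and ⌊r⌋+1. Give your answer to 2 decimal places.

Sorted: 39, 41, 42, 44, 71, 74, 75, 85, 86, 93, 94, 98.
n = 12.
P25: r = 3.75; ranks 3–4 are 42, 44; interpolating gives 43.5.
P75: r = 9.25; ranks 9–10 are 86, 93; interpolating gives 87.75.
Difference: 87.75 − 43.5 = 44.25.

44.25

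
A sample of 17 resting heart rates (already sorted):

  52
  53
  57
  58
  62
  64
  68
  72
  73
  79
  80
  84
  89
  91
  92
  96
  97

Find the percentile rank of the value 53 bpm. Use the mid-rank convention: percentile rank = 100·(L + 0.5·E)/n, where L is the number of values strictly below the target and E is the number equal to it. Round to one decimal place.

8.8

Count below 53: L = 1; count equal: E = 1; n = 17.
Percentile rank = 100·(1 + 0.5·1)/17 = 100·1.5/17 = 8.824.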